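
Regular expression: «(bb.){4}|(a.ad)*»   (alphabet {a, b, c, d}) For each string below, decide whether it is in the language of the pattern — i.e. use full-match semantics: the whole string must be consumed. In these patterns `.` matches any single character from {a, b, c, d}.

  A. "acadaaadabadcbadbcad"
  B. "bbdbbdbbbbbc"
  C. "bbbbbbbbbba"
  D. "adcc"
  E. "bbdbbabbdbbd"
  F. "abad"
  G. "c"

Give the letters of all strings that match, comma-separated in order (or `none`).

A → no match
B → match
C → no match
D → no match
E → match
F → match
G → no match

B, E, F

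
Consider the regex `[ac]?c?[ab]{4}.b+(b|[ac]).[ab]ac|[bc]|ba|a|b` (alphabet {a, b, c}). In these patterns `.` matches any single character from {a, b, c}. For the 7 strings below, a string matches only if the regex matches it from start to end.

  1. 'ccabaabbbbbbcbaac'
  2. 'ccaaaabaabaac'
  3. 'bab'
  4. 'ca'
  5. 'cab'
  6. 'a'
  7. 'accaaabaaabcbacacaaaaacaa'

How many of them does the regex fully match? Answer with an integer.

1 → match
2 → no match
3 → no match
4 → no match
5 → no match
6 → match
7 → no match
Total matched: 2

2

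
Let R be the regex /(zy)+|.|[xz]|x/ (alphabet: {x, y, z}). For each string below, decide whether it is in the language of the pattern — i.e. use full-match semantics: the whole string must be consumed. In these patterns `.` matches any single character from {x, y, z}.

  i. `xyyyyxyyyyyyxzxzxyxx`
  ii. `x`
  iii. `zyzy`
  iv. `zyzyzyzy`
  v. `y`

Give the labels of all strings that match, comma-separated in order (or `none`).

ii, iii, iv, v

i → no match
ii → match
iii → match
iv → match
v → match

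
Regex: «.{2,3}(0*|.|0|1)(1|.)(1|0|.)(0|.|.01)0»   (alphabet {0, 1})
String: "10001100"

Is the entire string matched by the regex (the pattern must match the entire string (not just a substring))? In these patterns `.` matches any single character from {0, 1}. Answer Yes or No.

Yes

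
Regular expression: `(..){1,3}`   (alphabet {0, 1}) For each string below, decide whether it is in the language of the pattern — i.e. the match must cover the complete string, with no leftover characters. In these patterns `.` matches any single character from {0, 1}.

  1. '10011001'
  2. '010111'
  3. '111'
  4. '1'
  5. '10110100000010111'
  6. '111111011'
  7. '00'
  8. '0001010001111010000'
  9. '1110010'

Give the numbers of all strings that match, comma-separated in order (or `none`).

1 → no match
2 → match
3 → no match
4 → no match
5 → no match
6 → no match
7 → match
8 → no match
9 → no match

2, 7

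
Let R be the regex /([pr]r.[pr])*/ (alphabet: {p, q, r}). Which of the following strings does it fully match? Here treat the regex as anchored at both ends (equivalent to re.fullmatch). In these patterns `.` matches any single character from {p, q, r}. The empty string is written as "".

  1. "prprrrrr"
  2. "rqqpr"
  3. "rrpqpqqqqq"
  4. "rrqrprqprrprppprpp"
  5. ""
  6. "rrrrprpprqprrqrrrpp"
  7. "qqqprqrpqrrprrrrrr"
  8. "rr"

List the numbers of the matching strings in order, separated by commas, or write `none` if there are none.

1, 5

1 → match
2 → no match
3 → no match
4 → no match
5 → match
6 → no match
7 → no match
8 → no match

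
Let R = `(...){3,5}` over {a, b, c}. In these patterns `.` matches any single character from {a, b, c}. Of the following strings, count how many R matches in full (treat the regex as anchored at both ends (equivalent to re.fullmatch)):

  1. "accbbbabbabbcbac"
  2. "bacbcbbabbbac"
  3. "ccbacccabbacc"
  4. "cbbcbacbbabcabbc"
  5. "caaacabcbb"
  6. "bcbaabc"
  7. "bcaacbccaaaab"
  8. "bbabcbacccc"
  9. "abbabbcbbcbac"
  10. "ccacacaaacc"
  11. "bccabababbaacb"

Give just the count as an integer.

0

1 → no match
2 → no match
3 → no match
4 → no match
5 → no match
6 → no match
7 → no match
8 → no match
9 → no match
10 → no match
11 → no match
Total matched: 0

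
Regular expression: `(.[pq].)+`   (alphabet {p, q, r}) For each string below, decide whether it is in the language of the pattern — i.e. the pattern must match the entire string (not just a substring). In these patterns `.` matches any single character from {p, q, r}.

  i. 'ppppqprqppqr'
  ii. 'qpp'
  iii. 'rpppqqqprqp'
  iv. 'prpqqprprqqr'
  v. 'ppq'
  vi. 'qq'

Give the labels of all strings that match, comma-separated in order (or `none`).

i, ii, v

i. 'ppppqprqppqr' → match
ii. 'qpp' → match
iii. 'rpppqqqprqp' → no match
iv. 'prpqqprprqqr' → no match
v. 'ppq' → match
vi. 'qq' → no match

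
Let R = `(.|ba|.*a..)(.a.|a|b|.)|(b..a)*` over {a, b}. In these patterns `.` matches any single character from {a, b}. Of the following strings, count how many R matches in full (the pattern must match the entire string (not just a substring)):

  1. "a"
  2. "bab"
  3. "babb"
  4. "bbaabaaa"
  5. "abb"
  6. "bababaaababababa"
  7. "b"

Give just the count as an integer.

3

1 → no match
2 → match
3 → no match
4 → match
5 → no match
6 → match
7 → no match
Total matched: 3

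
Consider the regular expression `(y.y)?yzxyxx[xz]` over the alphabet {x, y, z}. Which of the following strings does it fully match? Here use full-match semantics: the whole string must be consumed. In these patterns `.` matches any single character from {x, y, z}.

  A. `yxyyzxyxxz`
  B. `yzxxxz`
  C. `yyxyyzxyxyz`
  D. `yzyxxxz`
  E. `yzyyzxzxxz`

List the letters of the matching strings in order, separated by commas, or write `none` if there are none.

A → match
B → no match
C → no match
D → no match
E → no match

A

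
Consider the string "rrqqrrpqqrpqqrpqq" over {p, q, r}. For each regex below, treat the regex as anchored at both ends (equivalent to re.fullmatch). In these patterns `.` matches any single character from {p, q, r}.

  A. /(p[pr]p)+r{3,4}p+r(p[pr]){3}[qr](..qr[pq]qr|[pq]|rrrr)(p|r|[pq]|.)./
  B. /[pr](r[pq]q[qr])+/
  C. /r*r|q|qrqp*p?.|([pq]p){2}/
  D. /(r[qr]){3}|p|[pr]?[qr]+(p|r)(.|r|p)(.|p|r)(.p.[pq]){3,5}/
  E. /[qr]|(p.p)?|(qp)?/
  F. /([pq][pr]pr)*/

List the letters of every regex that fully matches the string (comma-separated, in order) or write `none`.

B

A → no match — must start with "p"
B → match
C → no match
D → no match
E → no match
F → no match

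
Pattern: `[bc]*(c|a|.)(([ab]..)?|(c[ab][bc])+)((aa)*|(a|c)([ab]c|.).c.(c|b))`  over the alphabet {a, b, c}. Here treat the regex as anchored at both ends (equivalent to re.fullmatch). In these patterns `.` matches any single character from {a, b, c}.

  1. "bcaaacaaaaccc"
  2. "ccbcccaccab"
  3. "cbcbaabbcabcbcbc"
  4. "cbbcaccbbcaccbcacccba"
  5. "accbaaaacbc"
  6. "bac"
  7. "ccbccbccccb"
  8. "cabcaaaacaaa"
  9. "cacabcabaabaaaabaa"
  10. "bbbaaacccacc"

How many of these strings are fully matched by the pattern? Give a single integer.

2

1 → no match
2 → match
3 → no match
4 → no match
5 → no match
6 → no match
7 → match
8 → no match
9 → no match
10 → no match
Total matched: 2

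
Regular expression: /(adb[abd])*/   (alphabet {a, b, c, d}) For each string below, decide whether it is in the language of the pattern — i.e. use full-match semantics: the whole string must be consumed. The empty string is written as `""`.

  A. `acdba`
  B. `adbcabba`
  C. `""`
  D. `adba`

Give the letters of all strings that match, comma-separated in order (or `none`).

C, D

A. `acdba` → no match
B. `adbcabba` → no match
C. `""` → match
D. `adba` → match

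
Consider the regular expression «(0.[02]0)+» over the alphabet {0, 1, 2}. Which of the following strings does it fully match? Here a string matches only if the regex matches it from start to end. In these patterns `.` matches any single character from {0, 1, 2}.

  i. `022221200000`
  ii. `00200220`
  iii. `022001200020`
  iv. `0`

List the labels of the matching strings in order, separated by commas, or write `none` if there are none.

ii, iii

i. `022221200000` → no match
ii. `00200220` → match
iii. `022001200020` → match
iv. `0` → no match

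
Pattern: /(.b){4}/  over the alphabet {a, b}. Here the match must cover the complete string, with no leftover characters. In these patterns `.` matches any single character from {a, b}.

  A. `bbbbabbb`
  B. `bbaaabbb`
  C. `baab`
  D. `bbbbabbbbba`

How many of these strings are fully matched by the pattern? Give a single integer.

A → match
B → no match
C → no match
D → no match — must end with `b`
Total matched: 1

1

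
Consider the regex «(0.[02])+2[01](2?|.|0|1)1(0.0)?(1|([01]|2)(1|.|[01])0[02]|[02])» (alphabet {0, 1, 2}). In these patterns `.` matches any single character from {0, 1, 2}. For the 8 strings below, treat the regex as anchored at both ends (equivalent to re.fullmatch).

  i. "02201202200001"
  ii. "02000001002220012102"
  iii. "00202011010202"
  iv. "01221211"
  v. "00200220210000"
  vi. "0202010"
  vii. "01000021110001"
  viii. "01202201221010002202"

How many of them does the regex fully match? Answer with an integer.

6

i → no match
ii → match
iii → no match
iv → match
v → match
vi → match
vii → match
viii → match
Total matched: 6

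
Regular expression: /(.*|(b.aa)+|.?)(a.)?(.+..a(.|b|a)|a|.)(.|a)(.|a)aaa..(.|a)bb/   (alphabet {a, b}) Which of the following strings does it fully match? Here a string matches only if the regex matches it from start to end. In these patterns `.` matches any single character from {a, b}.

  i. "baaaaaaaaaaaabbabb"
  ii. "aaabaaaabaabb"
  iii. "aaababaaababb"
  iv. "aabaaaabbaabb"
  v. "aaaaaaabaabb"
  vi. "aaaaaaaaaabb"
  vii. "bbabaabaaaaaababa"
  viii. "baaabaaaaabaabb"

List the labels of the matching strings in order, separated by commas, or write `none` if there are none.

i, ii, v, vi, viii

i → match
ii → match
iii → no match
iv → no match
v → match
vi → match
vii → no match — must end with "bb"
viii → match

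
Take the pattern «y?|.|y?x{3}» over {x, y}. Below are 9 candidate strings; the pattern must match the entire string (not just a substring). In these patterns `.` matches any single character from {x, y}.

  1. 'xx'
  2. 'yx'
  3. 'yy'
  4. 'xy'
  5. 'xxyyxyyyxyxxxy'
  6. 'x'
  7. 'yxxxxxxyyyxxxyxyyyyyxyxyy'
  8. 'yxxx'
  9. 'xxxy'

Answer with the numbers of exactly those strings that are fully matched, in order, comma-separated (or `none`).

1 → no match
2 → no match
3 → no match
4 → no match
5 → no match
6 → match
7 → no match
8 → match
9 → no match

6, 8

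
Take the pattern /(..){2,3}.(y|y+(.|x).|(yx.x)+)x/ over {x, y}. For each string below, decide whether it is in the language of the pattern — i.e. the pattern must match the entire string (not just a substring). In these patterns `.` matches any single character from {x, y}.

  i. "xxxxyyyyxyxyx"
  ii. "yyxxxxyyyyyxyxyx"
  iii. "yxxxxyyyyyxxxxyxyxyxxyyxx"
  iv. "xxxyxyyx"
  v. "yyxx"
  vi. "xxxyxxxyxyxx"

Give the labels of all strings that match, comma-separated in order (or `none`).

vi

i → no match
ii → no match
iii → no match
iv → no match
v → no match
vi → match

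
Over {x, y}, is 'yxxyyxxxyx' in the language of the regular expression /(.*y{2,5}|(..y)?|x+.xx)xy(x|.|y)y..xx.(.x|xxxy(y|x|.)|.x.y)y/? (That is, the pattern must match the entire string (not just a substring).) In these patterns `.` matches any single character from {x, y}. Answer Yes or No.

Every match must end with 'y', but 'yxxyyxxxyx' does not.

No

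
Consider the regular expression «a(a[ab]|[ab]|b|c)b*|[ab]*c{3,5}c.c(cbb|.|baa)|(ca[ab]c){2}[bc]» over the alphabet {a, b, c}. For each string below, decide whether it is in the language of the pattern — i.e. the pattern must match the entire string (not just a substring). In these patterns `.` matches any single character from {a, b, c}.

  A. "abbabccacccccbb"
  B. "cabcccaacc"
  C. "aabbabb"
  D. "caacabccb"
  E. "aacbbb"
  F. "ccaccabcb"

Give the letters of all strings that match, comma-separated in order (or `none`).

none

A → no match
B → no match
C → no match
D → no match
E → no match
F → no match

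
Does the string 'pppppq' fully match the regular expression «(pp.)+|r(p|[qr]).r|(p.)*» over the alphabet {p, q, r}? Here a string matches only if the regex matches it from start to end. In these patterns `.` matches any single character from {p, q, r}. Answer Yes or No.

Yes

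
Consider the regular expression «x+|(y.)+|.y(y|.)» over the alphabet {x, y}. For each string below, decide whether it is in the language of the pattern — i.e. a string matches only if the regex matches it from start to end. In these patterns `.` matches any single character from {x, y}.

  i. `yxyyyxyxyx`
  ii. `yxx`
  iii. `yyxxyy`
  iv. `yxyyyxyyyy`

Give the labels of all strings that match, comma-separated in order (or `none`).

i → match
ii → no match
iii → no match
iv → match

i, iv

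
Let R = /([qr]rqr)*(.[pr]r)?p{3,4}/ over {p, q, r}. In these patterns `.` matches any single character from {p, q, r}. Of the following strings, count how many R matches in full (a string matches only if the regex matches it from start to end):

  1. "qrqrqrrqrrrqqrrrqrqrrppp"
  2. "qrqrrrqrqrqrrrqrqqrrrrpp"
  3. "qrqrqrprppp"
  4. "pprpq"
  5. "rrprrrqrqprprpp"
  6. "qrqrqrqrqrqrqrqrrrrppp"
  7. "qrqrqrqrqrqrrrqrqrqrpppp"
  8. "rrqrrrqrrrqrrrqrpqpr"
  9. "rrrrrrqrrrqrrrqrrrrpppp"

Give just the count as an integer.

1 → no match
2 → no match
3. "qrqrqrprppp" → no match
4. "pprpq" → no match — must end with "p"
5 → no match
6 → match
7 → match
8 → no match — must end with "p"
9 → no match
Total matched: 2

2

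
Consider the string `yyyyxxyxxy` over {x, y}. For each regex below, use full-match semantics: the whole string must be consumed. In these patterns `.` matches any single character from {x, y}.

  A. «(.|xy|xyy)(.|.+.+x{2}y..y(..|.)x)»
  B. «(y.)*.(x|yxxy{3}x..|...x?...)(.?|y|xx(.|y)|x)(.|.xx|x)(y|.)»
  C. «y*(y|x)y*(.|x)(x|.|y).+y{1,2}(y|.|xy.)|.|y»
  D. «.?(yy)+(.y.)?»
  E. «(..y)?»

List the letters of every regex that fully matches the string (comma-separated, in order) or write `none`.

B

A → no match
B → match
C → no match
D → no match
E → no match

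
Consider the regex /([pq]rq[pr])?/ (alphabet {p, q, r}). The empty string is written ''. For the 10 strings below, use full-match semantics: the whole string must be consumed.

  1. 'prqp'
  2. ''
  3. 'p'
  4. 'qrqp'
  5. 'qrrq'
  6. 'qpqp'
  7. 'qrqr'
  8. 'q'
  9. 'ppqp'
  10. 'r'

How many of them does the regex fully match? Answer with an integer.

4

1 → match
2 → match
3 → no match
4 → match
5 → no match
6 → no match
7 → match
8 → no match
9 → no match
10 → no match
Total matched: 4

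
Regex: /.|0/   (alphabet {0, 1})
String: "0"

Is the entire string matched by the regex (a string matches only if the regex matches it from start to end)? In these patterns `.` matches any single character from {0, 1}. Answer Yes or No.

Yes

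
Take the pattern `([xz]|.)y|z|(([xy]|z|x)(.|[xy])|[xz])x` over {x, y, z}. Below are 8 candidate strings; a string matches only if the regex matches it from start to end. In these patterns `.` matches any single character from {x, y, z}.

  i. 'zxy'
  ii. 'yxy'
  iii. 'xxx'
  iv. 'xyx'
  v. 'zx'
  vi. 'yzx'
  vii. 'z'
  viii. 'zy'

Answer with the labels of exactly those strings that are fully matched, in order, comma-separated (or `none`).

i. 'zxy' → no match
ii. 'yxy' → no match
iii. 'xxx' → match
iv. 'xyx' → match
v. 'zx' → match
vi. 'yzx' → match
vii. 'z' → match
viii. 'zy' → match

iii, iv, v, vi, vii, viii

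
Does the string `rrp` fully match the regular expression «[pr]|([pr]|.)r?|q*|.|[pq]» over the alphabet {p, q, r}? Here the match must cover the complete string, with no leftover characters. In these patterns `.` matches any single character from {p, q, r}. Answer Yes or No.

No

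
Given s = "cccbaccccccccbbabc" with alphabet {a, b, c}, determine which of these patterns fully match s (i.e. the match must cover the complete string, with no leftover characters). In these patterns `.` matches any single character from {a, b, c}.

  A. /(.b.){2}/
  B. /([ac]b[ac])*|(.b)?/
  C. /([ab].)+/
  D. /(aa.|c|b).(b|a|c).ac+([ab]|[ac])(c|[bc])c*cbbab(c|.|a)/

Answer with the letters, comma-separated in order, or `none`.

D

A → no match
B → no match
C → no match
D → match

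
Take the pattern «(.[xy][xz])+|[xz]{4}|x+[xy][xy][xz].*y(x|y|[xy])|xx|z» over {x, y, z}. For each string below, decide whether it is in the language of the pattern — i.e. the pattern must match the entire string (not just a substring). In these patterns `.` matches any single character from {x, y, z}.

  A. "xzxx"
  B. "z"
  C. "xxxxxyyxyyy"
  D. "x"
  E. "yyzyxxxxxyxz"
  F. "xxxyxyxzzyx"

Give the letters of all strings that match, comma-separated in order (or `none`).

A → match
B → match
C → match
D → no match
E → match
F → match

A, B, C, E, F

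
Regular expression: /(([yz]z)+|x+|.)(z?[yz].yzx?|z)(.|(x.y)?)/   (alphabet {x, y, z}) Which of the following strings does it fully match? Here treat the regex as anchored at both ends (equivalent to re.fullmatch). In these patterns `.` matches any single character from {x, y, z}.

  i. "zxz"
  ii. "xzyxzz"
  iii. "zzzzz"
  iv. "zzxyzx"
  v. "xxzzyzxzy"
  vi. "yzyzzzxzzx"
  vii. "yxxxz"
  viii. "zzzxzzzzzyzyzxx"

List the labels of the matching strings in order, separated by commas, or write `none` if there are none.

iii, iv, v

i → no match
ii → no match
iii → match
iv → match
v → match
vi → no match
vii → no match
viii → no match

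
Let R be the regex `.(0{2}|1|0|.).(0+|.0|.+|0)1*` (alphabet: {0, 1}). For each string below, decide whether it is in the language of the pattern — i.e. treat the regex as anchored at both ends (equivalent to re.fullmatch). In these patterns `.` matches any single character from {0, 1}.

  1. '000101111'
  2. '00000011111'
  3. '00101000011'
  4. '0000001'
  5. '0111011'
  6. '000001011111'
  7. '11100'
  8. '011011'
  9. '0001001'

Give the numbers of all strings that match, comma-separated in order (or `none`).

1 → match
2 → match
3 → match
4 → match
5 → match
6 → match
7 → match
8 → match
9 → match

1, 2, 3, 4, 5, 6, 7, 8, 9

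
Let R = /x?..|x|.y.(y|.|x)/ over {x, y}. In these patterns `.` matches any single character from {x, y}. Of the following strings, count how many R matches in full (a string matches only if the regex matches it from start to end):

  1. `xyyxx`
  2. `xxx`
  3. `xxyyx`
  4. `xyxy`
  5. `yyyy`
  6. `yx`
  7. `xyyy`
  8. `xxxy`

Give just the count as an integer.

1. `xyyxx` → no match
2. `xxx` → match
3. `xxyyx` → no match
4. `xyxy` → match
5. `yyyy` → match
6. `yx` → match
7. `xyyy` → match
8. `xxxy` → no match
Total matched: 5

5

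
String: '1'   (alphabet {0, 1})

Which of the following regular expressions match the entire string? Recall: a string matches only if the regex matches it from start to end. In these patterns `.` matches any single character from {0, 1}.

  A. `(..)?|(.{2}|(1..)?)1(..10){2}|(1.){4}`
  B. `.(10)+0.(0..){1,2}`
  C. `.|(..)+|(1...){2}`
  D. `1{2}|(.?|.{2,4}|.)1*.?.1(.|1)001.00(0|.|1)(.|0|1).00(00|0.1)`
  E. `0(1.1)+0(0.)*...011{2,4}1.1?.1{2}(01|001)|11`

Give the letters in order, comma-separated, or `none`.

C

A → no match
B → no match
C → match
D → no match
E → no match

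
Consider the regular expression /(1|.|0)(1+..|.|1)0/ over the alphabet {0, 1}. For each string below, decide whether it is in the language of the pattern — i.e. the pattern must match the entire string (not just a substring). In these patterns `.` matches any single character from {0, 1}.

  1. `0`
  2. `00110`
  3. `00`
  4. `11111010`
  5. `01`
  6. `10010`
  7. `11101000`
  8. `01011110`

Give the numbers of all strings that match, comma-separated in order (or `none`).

4

1 → no match
2 → no match
3 → no match
4 → match
5 → no match — must end with `0`
6 → no match
7 → no match
8 → no match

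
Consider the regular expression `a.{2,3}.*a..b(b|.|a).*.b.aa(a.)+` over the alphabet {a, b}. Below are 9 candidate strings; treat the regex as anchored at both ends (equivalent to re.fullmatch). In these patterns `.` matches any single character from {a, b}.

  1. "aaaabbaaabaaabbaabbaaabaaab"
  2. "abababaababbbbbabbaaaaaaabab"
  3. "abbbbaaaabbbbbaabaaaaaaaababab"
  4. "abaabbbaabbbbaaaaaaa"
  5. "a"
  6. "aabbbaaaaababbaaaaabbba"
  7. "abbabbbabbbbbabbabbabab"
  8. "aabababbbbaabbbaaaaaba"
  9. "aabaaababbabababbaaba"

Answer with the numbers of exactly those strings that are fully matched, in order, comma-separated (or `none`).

1, 2, 3, 4

1 → match
2 → match
3 → match
4 → match
5 → no match
6 → no match
7 → no match
8 → no match
9 → no match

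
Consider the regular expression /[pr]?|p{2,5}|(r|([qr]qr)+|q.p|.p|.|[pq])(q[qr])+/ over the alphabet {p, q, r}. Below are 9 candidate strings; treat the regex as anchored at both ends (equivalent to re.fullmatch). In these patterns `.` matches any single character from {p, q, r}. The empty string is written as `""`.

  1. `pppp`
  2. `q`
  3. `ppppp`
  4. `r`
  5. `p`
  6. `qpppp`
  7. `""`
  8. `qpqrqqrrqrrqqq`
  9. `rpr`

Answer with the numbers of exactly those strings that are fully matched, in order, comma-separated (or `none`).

1, 3, 4, 5, 7

1 → match
2 → no match
3 → match
4 → match
5 → match
6 → no match
7 → match
8 → no match
9 → no match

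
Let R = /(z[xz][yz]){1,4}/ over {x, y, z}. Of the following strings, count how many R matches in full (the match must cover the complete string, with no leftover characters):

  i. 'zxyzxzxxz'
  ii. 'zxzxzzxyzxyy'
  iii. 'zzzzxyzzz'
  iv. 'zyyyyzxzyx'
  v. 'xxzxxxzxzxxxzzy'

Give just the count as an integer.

i. 'zxyzxzxxz' → no match
ii. 'zxzxzzxyzxyy' → no match
iii. 'zzzzxyzzz' → match
iv. 'zyyyyzxzyx' → no match
v → no match — must start with 'z'
Total matched: 1

1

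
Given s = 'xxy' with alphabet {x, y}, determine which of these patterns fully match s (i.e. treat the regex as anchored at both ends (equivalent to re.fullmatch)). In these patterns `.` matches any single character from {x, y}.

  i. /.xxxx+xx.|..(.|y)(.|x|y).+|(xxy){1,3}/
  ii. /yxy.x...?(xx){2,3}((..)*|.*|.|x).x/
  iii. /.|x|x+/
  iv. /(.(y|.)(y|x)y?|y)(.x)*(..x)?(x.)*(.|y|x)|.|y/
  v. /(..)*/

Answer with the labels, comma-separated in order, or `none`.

i

i → match
ii → no match — must start with 'yxy'
iii → no match
iv → no match
v → no match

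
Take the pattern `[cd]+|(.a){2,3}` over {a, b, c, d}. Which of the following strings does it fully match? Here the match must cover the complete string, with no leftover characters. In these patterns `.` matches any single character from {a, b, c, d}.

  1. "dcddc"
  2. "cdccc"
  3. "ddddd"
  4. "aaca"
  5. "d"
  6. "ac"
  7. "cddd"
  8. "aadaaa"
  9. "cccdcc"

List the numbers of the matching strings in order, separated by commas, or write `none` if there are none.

1 → match
2 → match
3 → match
4 → match
5 → match
6 → no match
7 → match
8 → match
9 → match

1, 2, 3, 4, 5, 7, 8, 9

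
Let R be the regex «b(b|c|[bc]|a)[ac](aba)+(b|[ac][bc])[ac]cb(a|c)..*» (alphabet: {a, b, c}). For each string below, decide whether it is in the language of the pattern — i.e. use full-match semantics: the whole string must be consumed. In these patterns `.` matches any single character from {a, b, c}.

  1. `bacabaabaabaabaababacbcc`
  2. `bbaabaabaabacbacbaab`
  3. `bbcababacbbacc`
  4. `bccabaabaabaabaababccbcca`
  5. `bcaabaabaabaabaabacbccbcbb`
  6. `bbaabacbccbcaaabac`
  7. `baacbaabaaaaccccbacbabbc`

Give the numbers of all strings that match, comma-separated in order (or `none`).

1, 2, 4, 5, 6

1 → match
2 → match
3 → no match
4 → match
5 → match
6 → match
7 → no match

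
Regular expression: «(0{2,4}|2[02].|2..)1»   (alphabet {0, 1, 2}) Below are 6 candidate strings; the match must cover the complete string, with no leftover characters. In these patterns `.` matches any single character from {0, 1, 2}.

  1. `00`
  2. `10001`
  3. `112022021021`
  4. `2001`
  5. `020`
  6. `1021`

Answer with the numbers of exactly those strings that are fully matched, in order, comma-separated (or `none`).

4

1 → no match — must end with `1`
2 → no match
3 → no match
4 → match
5 → no match — must end with `1`
6 → no match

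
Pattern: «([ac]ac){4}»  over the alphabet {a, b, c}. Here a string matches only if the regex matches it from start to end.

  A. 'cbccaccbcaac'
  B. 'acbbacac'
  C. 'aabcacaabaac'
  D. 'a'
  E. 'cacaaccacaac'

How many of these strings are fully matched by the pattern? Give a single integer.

1

A → no match
B → no match
C → no match
D → no match — must end with 'ac'
E → match
Total matched: 1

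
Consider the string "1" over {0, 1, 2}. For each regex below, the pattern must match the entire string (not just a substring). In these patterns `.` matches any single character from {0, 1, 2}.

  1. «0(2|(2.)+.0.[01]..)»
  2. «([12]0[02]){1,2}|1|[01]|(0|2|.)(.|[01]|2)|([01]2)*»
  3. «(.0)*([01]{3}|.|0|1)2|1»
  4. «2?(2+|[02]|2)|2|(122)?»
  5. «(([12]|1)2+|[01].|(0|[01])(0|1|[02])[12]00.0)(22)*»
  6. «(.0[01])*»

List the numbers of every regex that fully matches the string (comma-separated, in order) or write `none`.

2, 3

1 → no match — must start with "02"
2 → match
3 → match
4 → no match
5 → no match
6 → no match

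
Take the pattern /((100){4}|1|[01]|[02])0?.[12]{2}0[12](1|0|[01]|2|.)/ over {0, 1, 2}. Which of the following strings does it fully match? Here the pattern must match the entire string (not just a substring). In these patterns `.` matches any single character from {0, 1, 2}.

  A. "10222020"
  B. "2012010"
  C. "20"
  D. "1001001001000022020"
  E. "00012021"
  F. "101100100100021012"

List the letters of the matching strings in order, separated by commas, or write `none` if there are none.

A → match
B → match
C → no match
D → match
E → match
F → no match

A, B, D, E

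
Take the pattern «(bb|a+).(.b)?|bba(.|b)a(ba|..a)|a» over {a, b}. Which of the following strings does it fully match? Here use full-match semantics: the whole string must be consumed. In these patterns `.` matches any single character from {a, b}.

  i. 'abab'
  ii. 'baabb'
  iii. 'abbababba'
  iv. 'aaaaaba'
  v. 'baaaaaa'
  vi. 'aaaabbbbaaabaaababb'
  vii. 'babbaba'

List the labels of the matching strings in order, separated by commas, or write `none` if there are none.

i. 'abab' → match
ii. 'baabb' → no match
iii. 'abbababba' → no match
iv. 'aaaaaba' → no match
v. 'baaaaaa' → no match
vi → no match
vii. 'babbaba' → no match

i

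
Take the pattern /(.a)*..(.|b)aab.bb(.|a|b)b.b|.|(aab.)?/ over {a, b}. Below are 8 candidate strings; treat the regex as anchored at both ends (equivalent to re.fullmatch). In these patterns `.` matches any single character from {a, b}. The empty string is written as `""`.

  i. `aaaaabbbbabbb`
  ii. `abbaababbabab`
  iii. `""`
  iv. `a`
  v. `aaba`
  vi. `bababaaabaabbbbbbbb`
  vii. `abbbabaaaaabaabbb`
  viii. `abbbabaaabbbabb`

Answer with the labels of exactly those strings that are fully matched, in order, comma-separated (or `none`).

i → match
ii → match
iii → match
iv → match
v → match
vi → match
vii → no match
viii → no match

i, ii, iii, iv, v, vi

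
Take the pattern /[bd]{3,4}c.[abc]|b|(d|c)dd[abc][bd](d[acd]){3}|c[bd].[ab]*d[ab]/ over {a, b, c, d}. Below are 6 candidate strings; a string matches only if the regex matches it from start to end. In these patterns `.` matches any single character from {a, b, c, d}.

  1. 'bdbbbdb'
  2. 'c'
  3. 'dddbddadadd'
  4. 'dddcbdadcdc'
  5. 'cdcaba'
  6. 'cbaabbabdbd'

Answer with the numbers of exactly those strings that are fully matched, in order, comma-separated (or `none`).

3, 4

1. 'bdbbbdb' → no match
2. 'c' → no match
3. 'dddbddadadd' → match
4. 'dddcbdadcdc' → match
5. 'cdcaba' → no match
6. 'cbaabbabdbd' → no match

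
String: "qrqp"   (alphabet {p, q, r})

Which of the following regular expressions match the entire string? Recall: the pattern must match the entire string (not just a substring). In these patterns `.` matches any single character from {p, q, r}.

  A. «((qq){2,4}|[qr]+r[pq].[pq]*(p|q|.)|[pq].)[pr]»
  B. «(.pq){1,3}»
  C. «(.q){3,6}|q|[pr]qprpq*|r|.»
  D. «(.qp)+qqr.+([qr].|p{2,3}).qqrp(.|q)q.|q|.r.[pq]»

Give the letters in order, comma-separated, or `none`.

A → no match
B → no match — must end with "pq"
C → no match
D → match

D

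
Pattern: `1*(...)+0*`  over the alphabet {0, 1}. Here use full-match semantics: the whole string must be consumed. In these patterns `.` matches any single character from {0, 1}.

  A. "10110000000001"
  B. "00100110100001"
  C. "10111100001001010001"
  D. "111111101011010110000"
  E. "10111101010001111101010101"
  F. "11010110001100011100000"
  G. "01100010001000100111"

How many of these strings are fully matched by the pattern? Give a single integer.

A → no match
B → no match
C → no match
D → match
E → no match
F → match
G → no match
Total matched: 2

2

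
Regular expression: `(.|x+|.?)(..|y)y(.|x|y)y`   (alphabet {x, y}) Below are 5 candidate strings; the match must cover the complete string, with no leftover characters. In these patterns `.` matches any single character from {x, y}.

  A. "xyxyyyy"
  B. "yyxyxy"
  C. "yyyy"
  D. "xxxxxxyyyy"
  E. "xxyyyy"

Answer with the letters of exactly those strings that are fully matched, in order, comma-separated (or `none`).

A → no match
B → match
C → match
D → match
E → match

B, C, D, E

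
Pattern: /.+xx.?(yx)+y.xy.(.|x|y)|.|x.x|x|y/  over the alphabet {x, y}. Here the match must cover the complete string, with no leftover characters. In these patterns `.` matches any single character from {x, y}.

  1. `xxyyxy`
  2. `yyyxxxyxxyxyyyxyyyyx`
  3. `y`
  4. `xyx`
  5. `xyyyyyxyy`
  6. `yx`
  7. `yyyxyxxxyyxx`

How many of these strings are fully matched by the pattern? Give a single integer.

1 → no match
2 → no match
3 → match
4 → match
5 → no match
6 → no match
7 → no match
Total matched: 2

2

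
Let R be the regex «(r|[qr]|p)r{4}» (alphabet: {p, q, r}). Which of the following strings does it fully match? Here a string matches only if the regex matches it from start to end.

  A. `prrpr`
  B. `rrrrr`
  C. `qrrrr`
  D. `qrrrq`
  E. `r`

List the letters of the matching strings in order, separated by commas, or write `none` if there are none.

A → no match
B → match
C → match
D → no match — must end with `r`
E → no match

B, C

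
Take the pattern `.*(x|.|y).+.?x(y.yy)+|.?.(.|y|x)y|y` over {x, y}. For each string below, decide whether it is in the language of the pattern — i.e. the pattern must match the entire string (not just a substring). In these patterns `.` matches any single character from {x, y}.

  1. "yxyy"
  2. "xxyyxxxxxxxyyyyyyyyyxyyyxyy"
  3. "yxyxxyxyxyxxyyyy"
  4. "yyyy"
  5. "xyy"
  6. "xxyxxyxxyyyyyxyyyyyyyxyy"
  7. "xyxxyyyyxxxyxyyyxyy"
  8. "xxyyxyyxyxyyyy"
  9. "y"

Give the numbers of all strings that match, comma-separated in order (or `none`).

1, 2, 3, 4, 5, 6, 7, 8, 9

1 → match
2 → match
3 → match
4 → match
5 → match
6 → match
7 → match
8 → match
9 → match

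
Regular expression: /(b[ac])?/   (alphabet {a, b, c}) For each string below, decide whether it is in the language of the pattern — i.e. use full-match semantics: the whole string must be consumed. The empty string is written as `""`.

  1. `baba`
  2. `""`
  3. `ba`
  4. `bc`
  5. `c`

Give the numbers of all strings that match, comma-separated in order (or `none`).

1 → no match
2 → match
3 → match
4 → match
5 → no match

2, 3, 4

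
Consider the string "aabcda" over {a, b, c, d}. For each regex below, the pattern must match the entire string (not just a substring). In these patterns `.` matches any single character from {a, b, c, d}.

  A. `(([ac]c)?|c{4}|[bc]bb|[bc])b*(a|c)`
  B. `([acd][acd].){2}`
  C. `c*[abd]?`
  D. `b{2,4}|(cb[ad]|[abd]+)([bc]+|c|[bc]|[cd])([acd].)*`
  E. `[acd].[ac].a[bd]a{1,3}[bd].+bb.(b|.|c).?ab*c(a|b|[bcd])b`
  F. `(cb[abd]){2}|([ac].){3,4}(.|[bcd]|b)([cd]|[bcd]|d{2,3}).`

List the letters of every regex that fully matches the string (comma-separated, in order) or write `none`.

B, D

A → no match
B → match
C → no match
D → match
E → no match — must end with "b"
F → no match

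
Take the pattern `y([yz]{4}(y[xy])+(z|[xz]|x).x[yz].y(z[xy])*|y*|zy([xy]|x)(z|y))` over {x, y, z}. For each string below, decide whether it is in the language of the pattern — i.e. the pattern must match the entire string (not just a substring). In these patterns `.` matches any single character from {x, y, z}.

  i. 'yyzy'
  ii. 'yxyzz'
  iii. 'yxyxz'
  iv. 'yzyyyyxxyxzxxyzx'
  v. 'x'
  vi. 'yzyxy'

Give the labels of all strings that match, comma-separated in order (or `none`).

i → no match
ii → no match
iii → no match
iv → no match
v → no match — must start with 'y'
vi → match

vi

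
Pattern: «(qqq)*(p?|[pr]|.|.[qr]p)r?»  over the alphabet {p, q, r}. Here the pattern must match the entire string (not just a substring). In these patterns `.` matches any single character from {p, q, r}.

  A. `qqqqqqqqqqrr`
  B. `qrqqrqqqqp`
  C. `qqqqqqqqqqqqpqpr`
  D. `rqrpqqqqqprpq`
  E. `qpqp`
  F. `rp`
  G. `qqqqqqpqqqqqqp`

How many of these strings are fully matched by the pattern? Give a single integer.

A. `qqqqqqqqqqrr` → no match
B. `qrqqrqqqqp` → no match
C → match
D → no match
E. `qpqp` → no match
F. `rp` → no match
G → no match
Total matched: 1

1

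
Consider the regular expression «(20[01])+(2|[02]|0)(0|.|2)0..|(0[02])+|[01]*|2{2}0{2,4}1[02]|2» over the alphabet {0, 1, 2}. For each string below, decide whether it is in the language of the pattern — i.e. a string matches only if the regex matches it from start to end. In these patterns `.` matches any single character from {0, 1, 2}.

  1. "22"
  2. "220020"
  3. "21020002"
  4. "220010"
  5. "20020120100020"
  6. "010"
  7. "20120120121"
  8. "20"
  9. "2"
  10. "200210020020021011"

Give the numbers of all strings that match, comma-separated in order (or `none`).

4, 5, 6, 9

1 → no match
2 → no match
3 → no match
4 → match
5 → match
6 → match
7 → no match
8 → no match
9 → match
10 → no match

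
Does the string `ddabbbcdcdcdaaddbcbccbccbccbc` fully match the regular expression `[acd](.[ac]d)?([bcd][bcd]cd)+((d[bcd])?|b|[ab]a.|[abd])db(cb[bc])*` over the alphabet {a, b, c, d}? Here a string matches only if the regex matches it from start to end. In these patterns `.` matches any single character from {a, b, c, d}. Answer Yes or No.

No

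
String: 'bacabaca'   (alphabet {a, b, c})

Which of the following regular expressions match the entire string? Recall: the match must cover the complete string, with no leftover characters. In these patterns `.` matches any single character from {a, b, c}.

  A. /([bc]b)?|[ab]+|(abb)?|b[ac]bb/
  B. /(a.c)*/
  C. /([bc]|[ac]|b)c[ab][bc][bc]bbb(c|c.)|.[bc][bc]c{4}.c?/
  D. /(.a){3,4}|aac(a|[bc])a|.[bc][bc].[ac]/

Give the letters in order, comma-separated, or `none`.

D

A → no match
B → no match
C → no match
D → match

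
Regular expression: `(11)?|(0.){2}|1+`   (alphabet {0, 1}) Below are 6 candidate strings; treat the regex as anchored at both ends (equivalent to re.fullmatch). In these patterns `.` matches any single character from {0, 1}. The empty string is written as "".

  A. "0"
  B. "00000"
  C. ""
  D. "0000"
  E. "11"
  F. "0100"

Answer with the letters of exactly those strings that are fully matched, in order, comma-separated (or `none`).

A. "0" → no match
B. "00000" → no match
C. "" → match
D. "0000" → match
E. "11" → match
F. "0100" → match

C, D, E, F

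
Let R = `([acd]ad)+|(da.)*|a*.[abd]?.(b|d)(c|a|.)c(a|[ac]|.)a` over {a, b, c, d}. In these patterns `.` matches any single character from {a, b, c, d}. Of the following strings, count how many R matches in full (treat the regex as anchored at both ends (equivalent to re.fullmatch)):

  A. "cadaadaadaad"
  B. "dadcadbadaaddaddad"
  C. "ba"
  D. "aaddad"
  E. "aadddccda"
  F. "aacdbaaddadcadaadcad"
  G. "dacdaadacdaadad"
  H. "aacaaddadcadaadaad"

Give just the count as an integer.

4

A. "cadaadaadaad" → match
B → no match
C. "ba" → no match
D. "aaddad" → match
E. "aadddccda" → match
F → no match
G → match
H → no match
Total matched: 4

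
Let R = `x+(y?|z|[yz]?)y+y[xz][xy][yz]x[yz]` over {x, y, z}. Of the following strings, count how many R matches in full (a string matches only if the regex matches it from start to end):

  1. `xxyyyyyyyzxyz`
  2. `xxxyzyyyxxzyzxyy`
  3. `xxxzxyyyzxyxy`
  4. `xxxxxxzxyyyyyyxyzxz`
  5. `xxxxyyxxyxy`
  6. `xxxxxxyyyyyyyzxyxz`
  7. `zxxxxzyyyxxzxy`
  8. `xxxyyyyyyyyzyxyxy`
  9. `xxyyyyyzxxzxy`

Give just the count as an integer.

2

1 → no match
2 → no match
3 → no match
4 → no match
5 → match
6 → match
7 → no match — must start with `x`
8 → no match
9 → no match
Total matched: 2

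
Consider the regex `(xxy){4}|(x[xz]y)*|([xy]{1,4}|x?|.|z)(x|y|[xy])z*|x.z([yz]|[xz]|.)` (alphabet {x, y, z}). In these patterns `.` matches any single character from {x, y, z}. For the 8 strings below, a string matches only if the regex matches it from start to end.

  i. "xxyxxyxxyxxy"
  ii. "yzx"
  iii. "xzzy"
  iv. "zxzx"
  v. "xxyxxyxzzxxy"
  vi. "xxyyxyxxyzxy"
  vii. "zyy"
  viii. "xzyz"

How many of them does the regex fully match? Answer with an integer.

2

i → match
ii → no match
iii → match
iv → no match
v → no match
vi → no match
vii → no match
viii → no match
Total matched: 2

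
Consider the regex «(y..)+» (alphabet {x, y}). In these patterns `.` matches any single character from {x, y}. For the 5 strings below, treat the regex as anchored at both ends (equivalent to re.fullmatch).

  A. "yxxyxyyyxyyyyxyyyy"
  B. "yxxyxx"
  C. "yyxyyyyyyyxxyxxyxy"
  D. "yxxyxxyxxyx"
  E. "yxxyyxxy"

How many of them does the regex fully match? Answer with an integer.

3

A → match
B. "yxxyxx" → match
C → match
D. "yxxyxxyxxyx" → no match
E. "yxxyyxxy" → no match
Total matched: 3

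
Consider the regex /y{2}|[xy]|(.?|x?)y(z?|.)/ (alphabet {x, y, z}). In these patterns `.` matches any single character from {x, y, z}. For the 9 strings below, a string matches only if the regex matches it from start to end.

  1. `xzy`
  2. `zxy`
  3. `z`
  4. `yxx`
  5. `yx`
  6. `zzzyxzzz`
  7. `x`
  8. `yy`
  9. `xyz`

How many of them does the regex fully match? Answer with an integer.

4

1. `xzy` → no match
2. `zxy` → no match
3. `z` → no match
4. `yxx` → no match
5. `yx` → match
6. `zzzyxzzz` → no match
7. `x` → match
8. `yy` → match
9. `xyz` → match
Total matched: 4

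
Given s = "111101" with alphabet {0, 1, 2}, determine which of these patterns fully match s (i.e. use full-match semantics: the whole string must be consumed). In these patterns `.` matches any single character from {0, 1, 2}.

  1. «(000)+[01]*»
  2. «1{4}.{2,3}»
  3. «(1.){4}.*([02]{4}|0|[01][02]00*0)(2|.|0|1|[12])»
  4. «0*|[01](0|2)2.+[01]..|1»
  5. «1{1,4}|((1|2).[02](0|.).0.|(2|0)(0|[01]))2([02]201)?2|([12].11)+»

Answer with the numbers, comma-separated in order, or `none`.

2

1 → no match — must start with "000"
2 → match
3 → no match
4 → no match
5 → no match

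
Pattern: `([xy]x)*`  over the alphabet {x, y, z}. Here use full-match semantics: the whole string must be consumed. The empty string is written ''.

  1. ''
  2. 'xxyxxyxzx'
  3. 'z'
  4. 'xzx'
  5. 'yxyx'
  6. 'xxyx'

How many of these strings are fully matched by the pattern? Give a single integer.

3

1 → match
2 → no match
3 → no match
4 → no match
5 → match
6 → match
Total matched: 3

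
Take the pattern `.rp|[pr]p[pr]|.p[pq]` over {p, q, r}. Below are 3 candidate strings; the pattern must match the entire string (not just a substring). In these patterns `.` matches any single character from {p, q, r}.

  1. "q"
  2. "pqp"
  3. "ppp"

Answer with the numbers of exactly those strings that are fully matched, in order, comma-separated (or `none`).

3

1 → no match
2 → no match
3 → match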